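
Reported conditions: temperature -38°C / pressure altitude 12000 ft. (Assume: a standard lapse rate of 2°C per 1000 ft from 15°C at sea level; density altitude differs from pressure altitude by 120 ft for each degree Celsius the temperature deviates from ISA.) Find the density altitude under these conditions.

8520 ft

ISA temperature at 12000 ft = 15 − 2 × (12000/1000) = -9°C.
ISA deviation = -38 − (-9) = -29°C.
Density altitude = 12000 + 120 × (-29) = 12000 + (-3480) = 8520 ft.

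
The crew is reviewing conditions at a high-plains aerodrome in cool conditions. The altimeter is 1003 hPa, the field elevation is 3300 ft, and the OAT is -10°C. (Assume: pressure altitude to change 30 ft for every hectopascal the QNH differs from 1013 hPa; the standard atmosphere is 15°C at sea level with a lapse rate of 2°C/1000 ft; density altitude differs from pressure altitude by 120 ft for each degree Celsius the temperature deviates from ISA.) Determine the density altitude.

Pressure altitude = 3300 + (1013 − 1003) × 30 = 3300 + (+300) = 3600 ft.
ISA temperature at 3600 ft = 15 − 2 × (3600/1000) = 7.8°C.
ISA deviation = -10 − 7.8 = -17.8°C.
Density altitude = 3600 + 120 × (-17.8) = 1464 ft.

1464 ft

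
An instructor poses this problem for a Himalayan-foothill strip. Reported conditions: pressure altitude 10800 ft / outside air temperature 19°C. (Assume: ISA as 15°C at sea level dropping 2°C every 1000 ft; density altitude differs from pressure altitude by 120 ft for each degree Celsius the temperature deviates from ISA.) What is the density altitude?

ISA temperature at 10800 ft = 15 − 2 × (10800/1000) = -6.6°C.
ISA deviation = 19 − (-6.6) = +25.6°C.
Density altitude = 10800 + 120 × (25.6) = 10800 + (+3072) = 13872 ft.

13872 ft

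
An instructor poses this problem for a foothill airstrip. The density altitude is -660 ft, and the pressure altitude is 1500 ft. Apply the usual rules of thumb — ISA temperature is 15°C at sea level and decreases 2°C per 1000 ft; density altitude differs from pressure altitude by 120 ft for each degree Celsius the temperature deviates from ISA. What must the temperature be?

-6°C

Density altitude − pressure altitude = -660 − 1500 = -2160 ft.
At 120 ft/°C that is an ISA deviation of -2160/120 = -18°C.
ISA temperature at 1500 ft = 15 − 2 × (1500/1000) = 12°C.
OAT = ISA + deviation = 12 + (-18) = -6°C.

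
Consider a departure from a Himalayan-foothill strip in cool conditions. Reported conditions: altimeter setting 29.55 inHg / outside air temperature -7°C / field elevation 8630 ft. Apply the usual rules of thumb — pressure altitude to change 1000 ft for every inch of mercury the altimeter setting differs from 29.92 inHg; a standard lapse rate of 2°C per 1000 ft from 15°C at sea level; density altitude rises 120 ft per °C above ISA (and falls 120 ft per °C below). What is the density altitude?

8520 ft

Pressure altitude = 8630 + (29.92 − 29.55) × 1000 = 8630 + (+370) = 9000 ft.
ISA temperature at 9000 ft = 15 − 2 × (9000/1000) = -3°C.
ISA deviation = -7 − (-3) = -4°C.
Density altitude = 9000 + 120 × (-4) = 8520 ft.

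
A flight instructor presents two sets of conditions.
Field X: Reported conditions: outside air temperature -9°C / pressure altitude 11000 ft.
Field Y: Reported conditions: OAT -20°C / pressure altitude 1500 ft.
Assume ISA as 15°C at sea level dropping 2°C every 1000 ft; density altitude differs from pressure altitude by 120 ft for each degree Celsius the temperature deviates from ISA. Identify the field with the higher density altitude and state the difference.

Field X by 13100 ft

Field X: ISA temp = -7°C, deviation -2°C, DA = 11000 + 120 × (-2) = 10760 ft.
Field Y: ISA temp = 12°C, deviation -32°C, DA = 1500 + 120 × (-32) = -2340 ft.
Field X is higher by 10760 − (-2340) = 13100 ft.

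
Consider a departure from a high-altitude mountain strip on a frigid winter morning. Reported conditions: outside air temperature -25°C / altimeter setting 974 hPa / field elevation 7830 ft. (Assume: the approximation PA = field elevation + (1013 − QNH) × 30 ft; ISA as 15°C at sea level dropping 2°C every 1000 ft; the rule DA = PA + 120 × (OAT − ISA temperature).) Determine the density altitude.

Pressure altitude = 7830 + (1013 − 974) × 30 = 7830 + (+1170) = 9000 ft.
ISA temperature at 9000 ft = 15 − 2 × (9000/1000) = -3°C.
ISA deviation = -25 − (-3) = -22°C.
Density altitude = 9000 + 120 × (-22) = 6360 ft.

6360 ft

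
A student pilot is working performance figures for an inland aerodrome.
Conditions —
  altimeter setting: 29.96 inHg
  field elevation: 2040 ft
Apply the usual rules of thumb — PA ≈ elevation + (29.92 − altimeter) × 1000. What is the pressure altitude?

2000 ft

Pressure correction = (29.92 − 29.96) × 1000 = -40 ft.
Pressure altitude = 2040 + (-40) = 2000 ft.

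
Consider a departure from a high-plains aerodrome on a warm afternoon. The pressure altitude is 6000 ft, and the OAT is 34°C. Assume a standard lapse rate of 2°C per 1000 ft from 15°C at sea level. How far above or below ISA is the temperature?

ISA temperature at 6000 ft = 15 − 2 × (6000/1000) = 3°C.
Deviation = OAT − ISA = 34 − 3 = +31°C.

ISA+31°C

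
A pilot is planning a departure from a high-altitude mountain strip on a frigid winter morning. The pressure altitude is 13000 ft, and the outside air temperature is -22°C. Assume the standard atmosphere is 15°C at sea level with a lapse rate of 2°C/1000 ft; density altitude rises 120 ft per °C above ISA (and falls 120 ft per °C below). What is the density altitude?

11680 ft

ISA temperature at 13000 ft = 15 − 2 × (13000/1000) = -11°C.
ISA deviation = -22 − (-11) = -11°C.
Density altitude = 13000 + 120 × (-11) = 13000 + (-1320) = 11680 ft.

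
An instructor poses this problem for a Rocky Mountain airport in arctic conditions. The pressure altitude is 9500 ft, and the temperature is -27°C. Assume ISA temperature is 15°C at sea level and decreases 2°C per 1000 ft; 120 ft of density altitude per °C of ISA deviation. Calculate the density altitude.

6740 ft

ISA temperature at 9500 ft = 15 − 2 × (9500/1000) = -4°C.
ISA deviation = -27 − (-4) = -23°C.
Density altitude = 9500 + 120 × (-23) = 9500 + (-2760) = 6740 ft.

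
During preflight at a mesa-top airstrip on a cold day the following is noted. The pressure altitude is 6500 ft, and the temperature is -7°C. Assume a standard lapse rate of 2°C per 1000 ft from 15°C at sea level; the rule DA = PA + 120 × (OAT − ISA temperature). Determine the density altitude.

5420 ft

ISA temperature at 6500 ft = 15 − 2 × (6500/1000) = 2°C.
ISA deviation = -7 − 2 = -9°C.
Density altitude = 6500 + 120 × (-9) = 6500 + (-1080) = 5420 ft.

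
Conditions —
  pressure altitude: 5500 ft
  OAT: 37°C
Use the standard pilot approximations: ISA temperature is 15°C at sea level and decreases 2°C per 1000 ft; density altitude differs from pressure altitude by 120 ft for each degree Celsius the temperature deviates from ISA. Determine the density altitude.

ISA temperature at 5500 ft = 15 − 2 × (5500/1000) = 4°C.
ISA deviation = 37 − 4 = +33°C.
Density altitude = 5500 + 120 × (33) = 5500 + (+3960) = 9460 ft.

9460 ft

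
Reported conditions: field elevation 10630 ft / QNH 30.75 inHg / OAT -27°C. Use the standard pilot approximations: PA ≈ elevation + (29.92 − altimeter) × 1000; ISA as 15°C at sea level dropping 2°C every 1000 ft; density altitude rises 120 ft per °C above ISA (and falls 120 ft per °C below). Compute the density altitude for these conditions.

7112 ft

Pressure altitude = 10630 + (29.92 − 30.75) × 1000 = 10630 + (-830) = 9800 ft.
ISA temperature at 9800 ft = 15 − 2 × (9800/1000) = -4.6°C.
ISA deviation = -27 − (-4.6) = -22.4°C.
Density altitude = 9800 + 120 × (-22.4) = 7112 ft.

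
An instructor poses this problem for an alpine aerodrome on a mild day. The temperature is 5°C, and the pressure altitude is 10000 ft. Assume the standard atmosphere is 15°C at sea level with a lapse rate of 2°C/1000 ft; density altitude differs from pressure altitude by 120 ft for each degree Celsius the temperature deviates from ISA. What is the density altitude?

11200 ft

ISA temperature at 10000 ft = 15 − 2 × (10000/1000) = -5°C.
ISA deviation = 5 − (-5) = +10°C.
Density altitude = 10000 + 120 × (10) = 10000 + (+1200) = 11200 ft.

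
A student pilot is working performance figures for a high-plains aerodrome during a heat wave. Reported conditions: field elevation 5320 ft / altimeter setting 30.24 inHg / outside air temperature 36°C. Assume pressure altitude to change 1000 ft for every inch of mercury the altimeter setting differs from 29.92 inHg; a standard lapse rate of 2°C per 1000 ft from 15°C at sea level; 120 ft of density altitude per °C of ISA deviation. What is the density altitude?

8720 ft

Pressure altitude = 5320 + (29.92 − 30.24) × 1000 = 5320 + (-320) = 5000 ft.
ISA temperature at 5000 ft = 15 − 2 × (5000/1000) = 5°C.
ISA deviation = 36 − 5 = +31°C.
Density altitude = 5000 + 120 × (31) = 8720 ft.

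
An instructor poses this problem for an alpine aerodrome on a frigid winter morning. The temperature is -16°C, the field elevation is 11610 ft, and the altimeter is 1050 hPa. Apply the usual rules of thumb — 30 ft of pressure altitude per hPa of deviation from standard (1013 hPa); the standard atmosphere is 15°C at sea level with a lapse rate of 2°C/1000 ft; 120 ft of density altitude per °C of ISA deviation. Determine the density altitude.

9300 ft

Pressure altitude = 11610 + (1013 − 1050) × 30 = 11610 + (-1110) = 10500 ft.
ISA temperature at 10500 ft = 15 − 2 × (10500/1000) = -6°C.
ISA deviation = -16 − (-6) = -10°C.
Density altitude = 10500 + 120 × (-10) = 9300 ft.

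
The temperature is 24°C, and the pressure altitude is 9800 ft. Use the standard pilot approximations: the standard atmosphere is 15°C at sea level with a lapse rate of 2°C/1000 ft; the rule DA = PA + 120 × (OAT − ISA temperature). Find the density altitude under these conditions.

13232 ft

ISA temperature at 9800 ft = 15 − 2 × (9800/1000) = -4.6°C.
ISA deviation = 24 − (-4.6) = +28.6°C.
Density altitude = 9800 + 120 × (28.6) = 9800 + (+3432) = 13232 ft.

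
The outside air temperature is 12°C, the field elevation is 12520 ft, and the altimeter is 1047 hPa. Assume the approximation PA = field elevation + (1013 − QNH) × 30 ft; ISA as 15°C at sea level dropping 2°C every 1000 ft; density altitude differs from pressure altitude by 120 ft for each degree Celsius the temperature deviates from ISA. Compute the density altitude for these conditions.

Pressure altitude = 12520 + (1013 − 1047) × 30 = 12520 + (-1020) = 11500 ft.
ISA temperature at 11500 ft = 15 − 2 × (11500/1000) = -8°C.
ISA deviation = 12 − (-8) = +20°C.
Density altitude = 11500 + 120 × (20) = 13900 ft.

13900 ft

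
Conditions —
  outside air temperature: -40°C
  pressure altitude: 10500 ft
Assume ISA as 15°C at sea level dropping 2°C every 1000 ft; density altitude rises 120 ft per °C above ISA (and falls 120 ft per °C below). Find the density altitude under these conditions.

ISA temperature at 10500 ft = 15 − 2 × (10500/1000) = -6°C.
ISA deviation = -40 − (-6) = -34°C.
Density altitude = 10500 + 120 × (-34) = 10500 + (-4080) = 6420 ft.

6420 ft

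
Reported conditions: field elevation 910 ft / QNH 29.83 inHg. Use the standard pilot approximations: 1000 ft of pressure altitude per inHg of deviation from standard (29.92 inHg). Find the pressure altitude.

1000 ft

Pressure correction = (29.92 − 29.83) × 1000 = +90 ft.
Pressure altitude = 910 + (+90) = 1000 ft.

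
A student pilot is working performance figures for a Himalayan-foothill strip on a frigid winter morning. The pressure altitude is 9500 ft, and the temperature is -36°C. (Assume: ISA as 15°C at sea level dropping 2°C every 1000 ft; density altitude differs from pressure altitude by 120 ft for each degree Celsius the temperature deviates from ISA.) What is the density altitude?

5660 ft

ISA temperature at 9500 ft = 15 − 2 × (9500/1000) = -4°C.
ISA deviation = -36 − (-4) = -32°C.
Density altitude = 9500 + 120 × (-32) = 9500 + (-3840) = 5660 ft.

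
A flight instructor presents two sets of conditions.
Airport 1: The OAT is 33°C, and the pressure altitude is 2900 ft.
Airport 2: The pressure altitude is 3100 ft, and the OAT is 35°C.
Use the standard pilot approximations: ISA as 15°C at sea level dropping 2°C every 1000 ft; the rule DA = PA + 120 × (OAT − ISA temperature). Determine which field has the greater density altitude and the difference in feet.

Airport 2 by 488 ft

Airport 1: ISA temp = 9.2°C, deviation +23.8°C, DA = 2900 + 120 × 23.8 = 5756 ft.
Airport 2: ISA temp = 8.8°C, deviation +26.2°C, DA = 3100 + 120 × 26.2 = 6244 ft.
Airport 2 is higher by 6244 − 5756 = 488 ft.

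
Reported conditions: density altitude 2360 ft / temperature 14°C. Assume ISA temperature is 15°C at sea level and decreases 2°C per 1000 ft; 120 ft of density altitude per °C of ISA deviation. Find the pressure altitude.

2000 ft

DA = PA + 120 × (OAT − (15 − 2·PA/1000)) = PA + 120·OAT − 1800 + 0.24·PA = 1.24·PA + 120·OAT − 1800.
So 1.24·PA = 2360 − 120 × 14 + 1800 = 2480.
PA = 2480 / 1.24 = 2000 ft.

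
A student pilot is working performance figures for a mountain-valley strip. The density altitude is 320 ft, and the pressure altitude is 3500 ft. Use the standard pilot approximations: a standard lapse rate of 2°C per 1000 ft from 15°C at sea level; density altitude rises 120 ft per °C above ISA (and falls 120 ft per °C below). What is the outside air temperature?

Density altitude − pressure altitude = 320 − 3500 = -3180 ft.
At 120 ft/°C that is an ISA deviation of -3180/120 = -26.5°C.
ISA temperature at 3500 ft = 15 − 2 × (3500/1000) = 8°C.
OAT = ISA + deviation = 8 + (-26.5) = -18.5°C.

-18.5°C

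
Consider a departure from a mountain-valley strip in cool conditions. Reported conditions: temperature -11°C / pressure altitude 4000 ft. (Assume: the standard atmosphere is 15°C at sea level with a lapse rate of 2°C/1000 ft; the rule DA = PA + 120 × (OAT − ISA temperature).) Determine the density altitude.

1840 ft

ISA temperature at 4000 ft = 15 − 2 × (4000/1000) = 7°C.
ISA deviation = -11 − 7 = -18°C.
Density altitude = 4000 + 120 × (-18) = 4000 + (-2160) = 1840 ft.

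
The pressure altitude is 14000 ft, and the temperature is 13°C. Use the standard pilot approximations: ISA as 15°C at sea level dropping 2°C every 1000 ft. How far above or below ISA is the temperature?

ISA temperature at 14000 ft = 15 − 2 × (14000/1000) = -13°C.
Deviation = OAT − ISA = 13 − (-13) = +26°C.

ISA+26°C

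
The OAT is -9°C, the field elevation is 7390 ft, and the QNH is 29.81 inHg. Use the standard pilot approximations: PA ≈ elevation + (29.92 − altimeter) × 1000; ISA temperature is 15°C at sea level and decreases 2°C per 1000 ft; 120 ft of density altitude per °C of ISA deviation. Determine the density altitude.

6420 ft

Pressure altitude = 7390 + (29.92 − 29.81) × 1000 = 7390 + (+110) = 7500 ft.
ISA temperature at 7500 ft = 15 − 2 × (7500/1000) = 0°C.
ISA deviation = -9 − 0 = -9°C.
Density altitude = 7500 + 120 × (-9) = 6420 ft.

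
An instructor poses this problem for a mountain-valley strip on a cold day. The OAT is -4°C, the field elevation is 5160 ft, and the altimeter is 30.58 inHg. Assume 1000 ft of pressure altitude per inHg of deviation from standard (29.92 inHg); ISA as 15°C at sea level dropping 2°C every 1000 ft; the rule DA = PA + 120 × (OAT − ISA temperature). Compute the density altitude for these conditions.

3300 ft

Pressure altitude = 5160 + (29.92 − 30.58) × 1000 = 5160 + (-660) = 4500 ft.
ISA temperature at 4500 ft = 15 − 2 × (4500/1000) = 6°C.
ISA deviation = -4 − 6 = -10°C.
Density altitude = 4500 + 120 × (-10) = 3300 ft.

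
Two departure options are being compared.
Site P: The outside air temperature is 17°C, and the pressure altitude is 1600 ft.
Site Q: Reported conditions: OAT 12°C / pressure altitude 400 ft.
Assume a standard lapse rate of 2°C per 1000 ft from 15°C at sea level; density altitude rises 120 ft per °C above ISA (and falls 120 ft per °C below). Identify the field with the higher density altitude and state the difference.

Site P: ISA temp = 11.8°C, deviation +5.2°C, DA = 1600 + 120 × 5.2 = 2224 ft.
Site Q: ISA temp = 14.2°C, deviation -2.2°C, DA = 400 + 120 × (-2.2) = 136 ft.
Site P is higher by 2224 − 136 = 2088 ft.

Site P by 2088 ft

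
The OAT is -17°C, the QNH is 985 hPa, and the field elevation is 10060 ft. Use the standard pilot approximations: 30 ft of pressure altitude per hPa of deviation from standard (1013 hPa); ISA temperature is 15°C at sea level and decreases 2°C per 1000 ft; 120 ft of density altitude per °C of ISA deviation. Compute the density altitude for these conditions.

Pressure altitude = 10060 + (1013 − 985) × 30 = 10060 + (+840) = 10900 ft.
ISA temperature at 10900 ft = 15 − 2 × (10900/1000) = -6.8°C.
ISA deviation = -17 − (-6.8) = -10.2°C.
Density altitude = 10900 + 120 × (-10.2) = 9676 ft.

9676 ft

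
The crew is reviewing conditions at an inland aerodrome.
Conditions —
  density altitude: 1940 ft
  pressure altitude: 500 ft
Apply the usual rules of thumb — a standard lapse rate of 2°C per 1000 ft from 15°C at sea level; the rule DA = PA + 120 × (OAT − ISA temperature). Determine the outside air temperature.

26°C

Density altitude − pressure altitude = 1940 − 500 = +1440 ft.
At 120 ft/°C that is an ISA deviation of 1440/120 = +12°C.
ISA temperature at 500 ft = 15 − 2 × (500/1000) = 14°C.
OAT = ISA + deviation = 14 + (+12) = 26°C.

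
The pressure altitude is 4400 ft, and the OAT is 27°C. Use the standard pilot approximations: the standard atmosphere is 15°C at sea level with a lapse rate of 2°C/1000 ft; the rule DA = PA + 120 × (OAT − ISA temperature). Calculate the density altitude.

ISA temperature at 4400 ft = 15 − 2 × (4400/1000) = 6.2°C.
ISA deviation = 27 − 6.2 = +20.8°C.
Density altitude = 4400 + 120 × (20.8) = 4400 + (+2496) = 6896 ft.

6896 ft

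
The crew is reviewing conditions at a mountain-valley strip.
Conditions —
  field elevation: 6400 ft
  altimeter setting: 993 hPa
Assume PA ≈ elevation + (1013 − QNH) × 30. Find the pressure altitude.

7000 ft

Pressure correction = (1013 − 993) × 30 = +600 ft.
Pressure altitude = 6400 + (+600) = 7000 ft.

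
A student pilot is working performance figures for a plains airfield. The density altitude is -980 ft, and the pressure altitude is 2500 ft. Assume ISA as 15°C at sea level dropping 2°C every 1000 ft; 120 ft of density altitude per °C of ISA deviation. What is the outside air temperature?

-19°C

Density altitude − pressure altitude = -980 − 2500 = -3480 ft.
At 120 ft/°C that is an ISA deviation of -3480/120 = -29°C.
ISA temperature at 2500 ft = 15 − 2 × (2500/1000) = 10°C.
OAT = ISA + deviation = 10 + (-29) = -19°C.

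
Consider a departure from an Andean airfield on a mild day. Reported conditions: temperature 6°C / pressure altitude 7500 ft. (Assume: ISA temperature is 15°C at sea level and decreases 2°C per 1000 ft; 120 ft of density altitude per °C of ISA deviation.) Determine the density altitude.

8220 ft

ISA temperature at 7500 ft = 15 − 2 × (7500/1000) = 0°C.
ISA deviation = 6 − 0 = +6°C.
Density altitude = 7500 + 120 × (6) = 7500 + (+720) = 8220 ft.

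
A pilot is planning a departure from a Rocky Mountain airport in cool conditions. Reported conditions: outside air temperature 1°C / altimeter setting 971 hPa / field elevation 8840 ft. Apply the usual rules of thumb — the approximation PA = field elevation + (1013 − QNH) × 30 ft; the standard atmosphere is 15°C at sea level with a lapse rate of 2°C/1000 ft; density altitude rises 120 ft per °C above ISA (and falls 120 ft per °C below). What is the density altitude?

10844 ft

Pressure altitude = 8840 + (1013 − 971) × 30 = 8840 + (+1260) = 10100 ft.
ISA temperature at 10100 ft = 15 − 2 × (10100/1000) = -5.2°C.
ISA deviation = 1 − (-5.2) = +6.2°C.
Density altitude = 10100 + 120 × (6.2) = 10844 ft.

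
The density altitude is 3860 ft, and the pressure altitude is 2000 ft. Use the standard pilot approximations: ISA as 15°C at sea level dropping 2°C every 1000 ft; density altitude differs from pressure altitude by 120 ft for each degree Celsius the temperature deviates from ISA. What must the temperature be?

Density altitude − pressure altitude = 3860 − 2000 = +1860 ft.
At 120 ft/°C that is an ISA deviation of 1860/120 = +15.5°C.
ISA temperature at 2000 ft = 15 − 2 × (2000/1000) = 11°C.
OAT = ISA + deviation = 11 + (+15.5) = 26.5°C.

26.5°C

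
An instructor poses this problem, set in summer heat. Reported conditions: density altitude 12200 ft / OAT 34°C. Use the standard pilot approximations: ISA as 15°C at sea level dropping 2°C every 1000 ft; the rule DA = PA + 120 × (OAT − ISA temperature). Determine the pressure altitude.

8000 ft

DA = PA + 120 × (OAT − (15 − 2·PA/1000)) = PA + 120·OAT − 1800 + 0.24·PA = 1.24·PA + 120·OAT − 1800.
So 1.24·PA = 12200 − 120 × 34 + 1800 = 9920.
PA = 9920 / 1.24 = 8000 ft.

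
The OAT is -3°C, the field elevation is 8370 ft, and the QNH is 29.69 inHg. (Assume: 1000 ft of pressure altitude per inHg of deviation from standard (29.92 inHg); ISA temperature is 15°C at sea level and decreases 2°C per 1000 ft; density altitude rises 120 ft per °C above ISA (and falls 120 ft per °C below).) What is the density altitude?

8504 ft

Pressure altitude = 8370 + (29.92 − 29.69) × 1000 = 8370 + (+230) = 8600 ft.
ISA temperature at 8600 ft = 15 − 2 × (8600/1000) = -2.2°C.
ISA deviation = -3 − (-2.2) = -0.8°C.
Density altitude = 8600 + 120 × (-0.8) = 8504 ft.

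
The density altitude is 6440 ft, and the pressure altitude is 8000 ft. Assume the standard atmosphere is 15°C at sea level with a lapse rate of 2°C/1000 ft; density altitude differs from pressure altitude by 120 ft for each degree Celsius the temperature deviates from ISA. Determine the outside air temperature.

-14°C

Density altitude − pressure altitude = 6440 − 8000 = -1560 ft.
At 120 ft/°C that is an ISA deviation of -1560/120 = -13°C.
ISA temperature at 8000 ft = 15 − 2 × (8000/1000) = -1°C.
OAT = ISA + deviation = -1 + (-13) = -14°C.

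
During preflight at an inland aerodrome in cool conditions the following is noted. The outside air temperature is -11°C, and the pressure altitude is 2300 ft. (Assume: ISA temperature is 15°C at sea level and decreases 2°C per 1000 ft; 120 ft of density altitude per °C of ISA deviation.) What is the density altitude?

ISA temperature at 2300 ft = 15 − 2 × (2300/1000) = 10.4°C.
ISA deviation = -11 − 10.4 = -21.4°C.
Density altitude = 2300 + 120 × (-21.4) = 2300 + (-2568) = -268 ft.

-268 ft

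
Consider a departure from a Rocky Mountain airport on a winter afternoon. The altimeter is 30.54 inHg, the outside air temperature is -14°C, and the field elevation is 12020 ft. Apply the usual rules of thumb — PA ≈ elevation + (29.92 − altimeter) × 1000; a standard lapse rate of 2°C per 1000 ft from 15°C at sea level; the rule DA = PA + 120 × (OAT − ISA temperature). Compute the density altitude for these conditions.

10656 ft

Pressure altitude = 12020 + (29.92 − 30.54) × 1000 = 12020 + (-620) = 11400 ft.
ISA temperature at 11400 ft = 15 − 2 × (11400/1000) = -7.8°C.
ISA deviation = -14 − (-7.8) = -6.2°C.
Density altitude = 11400 + 120 × (-6.2) = 10656 ft.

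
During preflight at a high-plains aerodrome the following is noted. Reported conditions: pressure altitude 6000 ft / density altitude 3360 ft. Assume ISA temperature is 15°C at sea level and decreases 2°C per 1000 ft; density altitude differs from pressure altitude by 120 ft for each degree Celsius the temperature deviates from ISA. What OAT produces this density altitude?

-19°C

Density altitude − pressure altitude = 3360 − 6000 = -2640 ft.
At 120 ft/°C that is an ISA deviation of -2640/120 = -22°C.
ISA temperature at 6000 ft = 15 − 2 × (6000/1000) = 3°C.
OAT = ISA + deviation = 3 + (-22) = -19°C.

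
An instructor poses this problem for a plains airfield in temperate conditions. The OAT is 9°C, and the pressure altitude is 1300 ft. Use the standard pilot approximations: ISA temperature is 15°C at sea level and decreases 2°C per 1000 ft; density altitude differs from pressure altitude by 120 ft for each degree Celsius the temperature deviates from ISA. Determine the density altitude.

892 ft

ISA temperature at 1300 ft = 15 − 2 × (1300/1000) = 12.4°C.
ISA deviation = 9 − 12.4 = -3.4°C.
Density altitude = 1300 + 120 × (-3.4) = 1300 + (-408) = 892 ft.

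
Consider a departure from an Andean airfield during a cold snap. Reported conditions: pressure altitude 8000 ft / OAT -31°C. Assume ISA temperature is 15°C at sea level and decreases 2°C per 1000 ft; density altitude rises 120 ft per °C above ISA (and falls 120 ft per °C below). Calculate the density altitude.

4400 ft

ISA temperature at 8000 ft = 15 − 2 × (8000/1000) = -1°C.
ISA deviation = -31 − (-1) = -30°C.
Density altitude = 8000 + 120 × (-30) = 8000 + (-3600) = 4400 ft.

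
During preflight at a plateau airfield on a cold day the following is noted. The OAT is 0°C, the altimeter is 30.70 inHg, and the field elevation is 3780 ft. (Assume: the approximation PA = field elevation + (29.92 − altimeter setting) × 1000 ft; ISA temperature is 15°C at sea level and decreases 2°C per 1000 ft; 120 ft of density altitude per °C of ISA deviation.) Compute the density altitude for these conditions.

1920 ft

Pressure altitude = 3780 + (29.92 − 30.70) × 1000 = 3780 + (-780) = 3000 ft.
ISA temperature at 3000 ft = 15 − 2 × (3000/1000) = 9°C.
ISA deviation = 0 − 9 = -9°C.
Density altitude = 3000 + 120 × (-9) = 1920 ft.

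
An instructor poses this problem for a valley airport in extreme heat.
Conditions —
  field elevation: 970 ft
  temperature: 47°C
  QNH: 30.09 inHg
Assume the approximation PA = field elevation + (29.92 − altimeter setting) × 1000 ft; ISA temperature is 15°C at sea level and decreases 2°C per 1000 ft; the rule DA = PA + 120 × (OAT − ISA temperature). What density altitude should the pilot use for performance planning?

4832 ft

Pressure altitude = 970 + (29.92 − 30.09) × 1000 = 970 + (-170) = 800 ft.
ISA temperature at 800 ft = 15 − 2 × (800/1000) = 13.4°C.
ISA deviation = 47 − 13.4 = +33.6°C.
Density altitude = 800 + 120 × (33.6) = 4832 ft.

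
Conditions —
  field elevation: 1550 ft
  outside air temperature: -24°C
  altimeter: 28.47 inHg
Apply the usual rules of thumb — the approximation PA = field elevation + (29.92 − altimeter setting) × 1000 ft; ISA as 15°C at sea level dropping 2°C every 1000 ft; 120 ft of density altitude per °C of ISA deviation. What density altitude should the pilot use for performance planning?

Pressure altitude = 1550 + (29.92 − 28.47) × 1000 = 1550 + (+1450) = 3000 ft.
ISA temperature at 3000 ft = 15 − 2 × (3000/1000) = 9°C.
ISA deviation = -24 − 9 = -33°C.
Density altitude = 3000 + 120 × (-33) = -960 ft.

-960 ft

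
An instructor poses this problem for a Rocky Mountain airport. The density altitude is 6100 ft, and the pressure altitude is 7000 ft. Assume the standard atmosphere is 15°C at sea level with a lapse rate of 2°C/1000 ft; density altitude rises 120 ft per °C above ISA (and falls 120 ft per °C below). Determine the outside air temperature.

-6.5°C

Density altitude − pressure altitude = 6100 − 7000 = -900 ft.
At 120 ft/°C that is an ISA deviation of -900/120 = -7.5°C.
ISA temperature at 7000 ft = 15 − 2 × (7000/1000) = 1°C.
OAT = ISA + deviation = 1 + (-7.5) = -6.5°C.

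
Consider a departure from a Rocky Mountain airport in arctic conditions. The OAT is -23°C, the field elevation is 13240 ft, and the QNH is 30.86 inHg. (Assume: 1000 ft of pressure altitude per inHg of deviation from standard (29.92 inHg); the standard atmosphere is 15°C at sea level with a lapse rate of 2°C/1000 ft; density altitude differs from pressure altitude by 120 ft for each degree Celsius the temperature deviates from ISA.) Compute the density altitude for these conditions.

Pressure altitude = 13240 + (29.92 − 30.86) × 1000 = 13240 + (-940) = 12300 ft.
ISA temperature at 12300 ft = 15 − 2 × (12300/1000) = -9.6°C.
ISA deviation = -23 − (-9.6) = -13.4°C.
Density altitude = 12300 + 120 × (-13.4) = 10692 ft.

10692 ft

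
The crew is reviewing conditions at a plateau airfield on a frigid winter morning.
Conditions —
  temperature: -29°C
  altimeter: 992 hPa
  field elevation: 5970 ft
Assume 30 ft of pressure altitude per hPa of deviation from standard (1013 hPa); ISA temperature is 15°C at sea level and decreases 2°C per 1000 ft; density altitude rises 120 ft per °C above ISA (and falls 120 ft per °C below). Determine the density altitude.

Pressure altitude = 5970 + (1013 − 992) × 30 = 5970 + (+630) = 6600 ft.
ISA temperature at 6600 ft = 15 − 2 × (6600/1000) = 1.8°C.
ISA deviation = -29 − 1.8 = -30.8°C.
Density altitude = 6600 + 120 × (-30.8) = 2904 ft.

2904 ft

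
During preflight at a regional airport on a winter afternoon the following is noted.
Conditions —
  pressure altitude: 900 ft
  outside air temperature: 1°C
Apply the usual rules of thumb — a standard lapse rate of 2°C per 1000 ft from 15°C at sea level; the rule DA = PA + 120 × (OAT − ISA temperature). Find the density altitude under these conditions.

ISA temperature at 900 ft = 15 − 2 × (900/1000) = 13.2°C.
ISA deviation = 1 − 13.2 = -12.2°C.
Density altitude = 900 + 120 × (-12.2) = 900 + (-1464) = -564 ft.

-564 ft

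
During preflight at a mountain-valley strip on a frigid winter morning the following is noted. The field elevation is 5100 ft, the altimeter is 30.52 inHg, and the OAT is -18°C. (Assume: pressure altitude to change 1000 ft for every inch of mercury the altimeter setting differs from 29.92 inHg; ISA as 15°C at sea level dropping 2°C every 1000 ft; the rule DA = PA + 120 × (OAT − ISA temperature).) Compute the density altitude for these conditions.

Pressure altitude = 5100 + (29.92 − 30.52) × 1000 = 5100 + (-600) = 4500 ft.
ISA temperature at 4500 ft = 15 − 2 × (4500/1000) = 6°C.
ISA deviation = -18 − 6 = -24°C.
Density altitude = 4500 + 120 × (-24) = 1620 ft.

1620 ft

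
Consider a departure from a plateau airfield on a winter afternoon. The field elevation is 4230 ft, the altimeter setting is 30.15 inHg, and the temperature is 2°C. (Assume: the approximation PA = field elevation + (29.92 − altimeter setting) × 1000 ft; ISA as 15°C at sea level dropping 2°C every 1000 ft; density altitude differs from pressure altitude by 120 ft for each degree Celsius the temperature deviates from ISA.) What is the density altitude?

3400 ft

Pressure altitude = 4230 + (29.92 − 30.15) × 1000 = 4230 + (-230) = 4000 ft.
ISA temperature at 4000 ft = 15 − 2 × (4000/1000) = 7°C.
ISA deviation = 2 − 7 = -5°C.
Density altitude = 4000 + 120 × (-5) = 3400 ft.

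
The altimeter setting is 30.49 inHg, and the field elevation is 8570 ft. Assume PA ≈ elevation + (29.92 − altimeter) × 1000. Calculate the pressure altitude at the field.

Pressure correction = (29.92 − 30.49) × 1000 = -570 ft.
Pressure altitude = 8570 + (-570) = 8000 ft.

8000 ft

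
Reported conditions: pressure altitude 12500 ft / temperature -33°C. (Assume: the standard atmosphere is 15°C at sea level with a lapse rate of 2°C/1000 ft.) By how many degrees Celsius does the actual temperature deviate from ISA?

ISA-23°C

ISA temperature at 12500 ft = 15 − 2 × (12500/1000) = -10°C.
Deviation = OAT − ISA = -33 − (-10) = -23°C.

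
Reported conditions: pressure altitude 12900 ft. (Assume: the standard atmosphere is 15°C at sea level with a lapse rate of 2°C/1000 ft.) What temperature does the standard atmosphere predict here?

ISA temperature = 15 − 2 × (12900/1000) = 15 − 25.8 = -10.8°C.

-10.8°C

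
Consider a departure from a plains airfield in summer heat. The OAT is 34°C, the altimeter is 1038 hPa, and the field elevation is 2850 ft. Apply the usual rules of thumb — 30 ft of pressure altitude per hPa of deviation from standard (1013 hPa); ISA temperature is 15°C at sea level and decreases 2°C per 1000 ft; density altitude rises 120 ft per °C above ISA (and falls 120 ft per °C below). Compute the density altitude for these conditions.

Pressure altitude = 2850 + (1013 − 1038) × 30 = 2850 + (-750) = 2100 ft.
ISA temperature at 2100 ft = 15 − 2 × (2100/1000) = 10.8°C.
ISA deviation = 34 − 10.8 = +23.2°C.
Density altitude = 2100 + 120 × (23.2) = 4884 ft.

4884 ft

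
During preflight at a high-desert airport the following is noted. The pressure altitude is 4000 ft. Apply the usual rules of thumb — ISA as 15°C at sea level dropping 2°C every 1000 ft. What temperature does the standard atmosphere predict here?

7°C

ISA temperature = 15 − 2 × (4000/1000) = 15 − 8 = 7°C.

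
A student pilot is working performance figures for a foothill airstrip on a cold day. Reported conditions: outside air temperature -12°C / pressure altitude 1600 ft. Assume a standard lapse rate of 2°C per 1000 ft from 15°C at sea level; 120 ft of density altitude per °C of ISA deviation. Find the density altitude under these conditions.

ISA temperature at 1600 ft = 15 − 2 × (1600/1000) = 11.8°C.
ISA deviation = -12 − 11.8 = -23.8°C.
Density altitude = 1600 + 120 × (-23.8) = 1600 + (-2856) = -1256 ft.

-1256 ft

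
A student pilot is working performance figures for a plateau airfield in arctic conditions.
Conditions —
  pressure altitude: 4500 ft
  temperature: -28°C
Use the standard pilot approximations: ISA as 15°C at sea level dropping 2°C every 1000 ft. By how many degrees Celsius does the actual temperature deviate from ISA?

ISA temperature at 4500 ft = 15 − 2 × (4500/1000) = 6°C.
Deviation = OAT − ISA = -28 − 6 = -34°C.

ISA-34°C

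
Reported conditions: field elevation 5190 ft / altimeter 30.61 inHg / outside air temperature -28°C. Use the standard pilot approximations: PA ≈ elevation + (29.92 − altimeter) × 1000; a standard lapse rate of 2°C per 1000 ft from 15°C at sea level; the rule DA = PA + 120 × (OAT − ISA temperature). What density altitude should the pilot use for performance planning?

Pressure altitude = 5190 + (29.92 − 30.61) × 1000 = 5190 + (-690) = 4500 ft.
ISA temperature at 4500 ft = 15 − 2 × (4500/1000) = 6°C.
ISA deviation = -28 − 6 = -34°C.
Density altitude = 4500 + 120 × (-34) = 420 ft.

420 ft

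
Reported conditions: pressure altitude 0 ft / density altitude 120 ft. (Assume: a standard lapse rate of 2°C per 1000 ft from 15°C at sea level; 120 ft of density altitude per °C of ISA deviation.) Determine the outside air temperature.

Density altitude − pressure altitude = 120 − 0 = +120 ft.
At 120 ft/°C that is an ISA deviation of 120/120 = +1°C.
ISA temperature at 0 ft = 15 − 2 × (0/1000) = 15°C.
OAT = ISA + deviation = 15 + (+1) = 16°C.

16°C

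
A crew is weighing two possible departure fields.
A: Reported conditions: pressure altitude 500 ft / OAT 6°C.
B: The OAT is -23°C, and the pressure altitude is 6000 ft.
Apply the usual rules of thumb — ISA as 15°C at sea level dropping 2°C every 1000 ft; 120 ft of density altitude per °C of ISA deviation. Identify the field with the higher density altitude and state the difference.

A: ISA temp = 14°C, deviation -8°C, DA = 500 + 120 × (-8) = -460 ft.
B: ISA temp = 3°C, deviation -26°C, DA = 6000 + 120 × (-26) = 2880 ft.
B is higher by 2880 − (-460) = 3340 ft.

B by 3340 ft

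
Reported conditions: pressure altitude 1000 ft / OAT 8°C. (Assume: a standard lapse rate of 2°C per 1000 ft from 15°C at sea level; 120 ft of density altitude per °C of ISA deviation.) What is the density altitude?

400 ft

ISA temperature at 1000 ft = 15 − 2 × (1000/1000) = 13°C.
ISA deviation = 8 − 13 = -5°C.
Density altitude = 1000 + 120 × (-5) = 1000 + (-600) = 400 ft.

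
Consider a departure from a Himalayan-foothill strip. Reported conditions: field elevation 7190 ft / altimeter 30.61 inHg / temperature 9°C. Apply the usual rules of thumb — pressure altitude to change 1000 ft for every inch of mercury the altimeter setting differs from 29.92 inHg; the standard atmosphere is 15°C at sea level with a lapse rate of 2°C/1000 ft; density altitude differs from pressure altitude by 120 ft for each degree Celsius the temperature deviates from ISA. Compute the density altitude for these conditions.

7340 ft

Pressure altitude = 7190 + (29.92 − 30.61) × 1000 = 7190 + (-690) = 6500 ft.
ISA temperature at 6500 ft = 15 − 2 × (6500/1000) = 2°C.
ISA deviation = 9 − 2 = +7°C.
Density altitude = 6500 + 120 × (7) = 7340 ft.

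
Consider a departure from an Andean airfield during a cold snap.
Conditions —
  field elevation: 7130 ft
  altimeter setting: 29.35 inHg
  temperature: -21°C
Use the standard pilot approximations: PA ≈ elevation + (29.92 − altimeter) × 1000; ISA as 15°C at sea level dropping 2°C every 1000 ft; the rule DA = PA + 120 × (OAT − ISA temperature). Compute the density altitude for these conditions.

5228 ft

Pressure altitude = 7130 + (29.92 − 29.35) × 1000 = 7130 + (+570) = 7700 ft.
ISA temperature at 7700 ft = 15 − 2 × (7700/1000) = -0.4°C.
ISA deviation = -21 − (-0.4) = -20.6°C.
Density altitude = 7700 + 120 × (-20.6) = 5228 ft.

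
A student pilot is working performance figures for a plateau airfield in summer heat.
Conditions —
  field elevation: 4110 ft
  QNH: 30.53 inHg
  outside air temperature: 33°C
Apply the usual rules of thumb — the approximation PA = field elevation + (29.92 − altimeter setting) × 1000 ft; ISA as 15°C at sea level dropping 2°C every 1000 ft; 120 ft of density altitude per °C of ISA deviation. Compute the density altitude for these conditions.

Pressure altitude = 4110 + (29.92 − 30.53) × 1000 = 4110 + (-610) = 3500 ft.
ISA temperature at 3500 ft = 15 − 2 × (3500/1000) = 8°C.
ISA deviation = 33 − 8 = +25°C.
Density altitude = 3500 + 120 × (25) = 6500 ft.

6500 ft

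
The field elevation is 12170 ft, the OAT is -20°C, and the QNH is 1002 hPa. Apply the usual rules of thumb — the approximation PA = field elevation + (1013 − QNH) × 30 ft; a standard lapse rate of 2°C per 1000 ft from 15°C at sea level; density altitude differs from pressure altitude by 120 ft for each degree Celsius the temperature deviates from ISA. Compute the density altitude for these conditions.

11300 ft

Pressure altitude = 12170 + (1013 − 1002) × 30 = 12170 + (+330) = 12500 ft.
ISA temperature at 12500 ft = 15 − 2 × (12500/1000) = -10°C.
ISA deviation = -20 − (-10) = -10°C.
Density altitude = 12500 + 120 × (-10) = 11300 ft.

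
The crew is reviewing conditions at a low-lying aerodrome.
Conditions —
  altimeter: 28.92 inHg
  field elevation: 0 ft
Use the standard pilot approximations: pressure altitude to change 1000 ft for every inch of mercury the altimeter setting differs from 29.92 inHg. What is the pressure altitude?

1000 ft

Pressure correction = (29.92 − 28.92) × 1000 = +1000 ft.
Pressure altitude = 0 + (+1000) = 1000 ft.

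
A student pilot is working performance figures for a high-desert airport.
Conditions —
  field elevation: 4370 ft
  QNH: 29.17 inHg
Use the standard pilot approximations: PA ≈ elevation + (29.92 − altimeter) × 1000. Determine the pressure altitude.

5120 ft

Pressure correction = (29.92 − 29.17) × 1000 = +750 ft.
Pressure altitude = 4370 + (+750) = 5120 ft.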